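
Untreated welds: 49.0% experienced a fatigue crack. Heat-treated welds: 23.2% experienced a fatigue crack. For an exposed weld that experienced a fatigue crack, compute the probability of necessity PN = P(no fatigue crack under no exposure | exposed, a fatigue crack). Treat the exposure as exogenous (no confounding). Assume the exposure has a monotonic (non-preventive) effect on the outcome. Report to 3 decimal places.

PN ≈ 0.527

p₁ = 0.49, p₀ = 0.232.
Under exogeneity and monotonicity, PN = (p₁ − p₀) / p₁.
PN = (0.49 − 0.232) / 0.49 = 0.258 / 0.49 ≈ 0.5265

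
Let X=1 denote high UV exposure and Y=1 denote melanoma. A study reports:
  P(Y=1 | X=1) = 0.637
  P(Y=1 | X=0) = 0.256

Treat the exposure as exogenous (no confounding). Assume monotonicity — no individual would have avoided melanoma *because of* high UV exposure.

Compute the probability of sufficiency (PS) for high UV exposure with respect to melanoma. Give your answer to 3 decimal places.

PS ≈ 0.512

Let p₁ = 0.637, p₀ = 0.256.
Under exogeneity and monotonicity, PS = (p₁ − p₀) / (1 − p₀).
PS = (0.637 − 0.256) / (1 − 0.256) = 0.381 / 0.744 ≈ 0.5121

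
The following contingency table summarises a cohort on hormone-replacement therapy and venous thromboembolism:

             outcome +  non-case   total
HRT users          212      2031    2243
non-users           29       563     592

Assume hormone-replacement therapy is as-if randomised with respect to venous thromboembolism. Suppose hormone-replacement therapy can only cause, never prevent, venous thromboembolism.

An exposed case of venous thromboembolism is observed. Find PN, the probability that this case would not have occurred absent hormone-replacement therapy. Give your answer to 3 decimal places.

PN ≈ 0.482

p₁ = P(outcome | exposed) = 212/2243 = 0.094516
p₀ = P(outcome | unexposed) = 29/592 = 0.048986
Under exogeneity and monotonicity, PN = (p₁ − p₀) / p₁.
PN = (0.094516 − 0.048986) / 0.094516 = 0.04553 / 0.094516 ≈ 0.4817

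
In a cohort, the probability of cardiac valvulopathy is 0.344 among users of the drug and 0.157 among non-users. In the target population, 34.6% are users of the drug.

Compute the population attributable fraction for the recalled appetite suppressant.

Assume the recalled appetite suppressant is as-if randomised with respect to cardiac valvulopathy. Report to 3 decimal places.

Let p₁ = 0.344, p₀ = 0.157.
Overall risk P(Y=1) = π·p₁ + (1−π)·p₀ = 0.346×0.344 + 0.654×0.157 = 0.2217.
Under exogeneity, PAF = [P(Y=1) − p₀] / P(Y=1).
PAF = (0.2217 − 0.157) / 0.2217 ≈ 0.2918

PAF ≈ 0.292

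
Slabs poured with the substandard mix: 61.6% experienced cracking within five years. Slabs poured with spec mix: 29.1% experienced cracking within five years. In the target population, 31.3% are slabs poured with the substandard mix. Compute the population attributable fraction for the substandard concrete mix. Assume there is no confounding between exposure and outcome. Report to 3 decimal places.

p₁ = 0.616, p₀ = 0.291.
Overall risk P(Y=1) = π·p₁ + (1−π)·p₀ = 0.313×0.616 + 0.687×0.291 = 0.39273.
Under exogeneity, PAF = [P(Y=1) − p₀] / P(Y=1).
PAF = (0.39273 − 0.291) / 0.39273 ≈ 0.2590

PAF ≈ 0.259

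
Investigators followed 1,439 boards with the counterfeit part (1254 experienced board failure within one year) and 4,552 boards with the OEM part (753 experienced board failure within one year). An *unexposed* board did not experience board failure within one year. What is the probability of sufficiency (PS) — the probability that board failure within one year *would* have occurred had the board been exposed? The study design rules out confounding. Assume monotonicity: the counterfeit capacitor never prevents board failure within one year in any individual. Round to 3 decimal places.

PS ≈ 0.846

p₁ = P(outcome | exposed) = 1254/1439 = 0.87144
p₀ = P(outcome | unexposed) = 753/4552 = 0.16542
Under exogeneity and monotonicity, PS = (p₁ − p₀) / (1 − p₀).
PS = (0.87144 − 0.16542) / (1 − 0.16542) = 0.70602 / 0.83458 ≈ 0.8460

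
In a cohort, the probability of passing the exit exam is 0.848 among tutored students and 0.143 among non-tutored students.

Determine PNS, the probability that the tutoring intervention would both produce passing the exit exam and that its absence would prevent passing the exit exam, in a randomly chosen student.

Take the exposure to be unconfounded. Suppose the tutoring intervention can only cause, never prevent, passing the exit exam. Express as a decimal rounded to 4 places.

Let p₁ = 0.848, p₀ = 0.143.
Under exogeneity and monotonicity, PNS = p₁ − p₀.
PNS = 0.848 − 0.143 = 0.705

PNS ≈ 0.7050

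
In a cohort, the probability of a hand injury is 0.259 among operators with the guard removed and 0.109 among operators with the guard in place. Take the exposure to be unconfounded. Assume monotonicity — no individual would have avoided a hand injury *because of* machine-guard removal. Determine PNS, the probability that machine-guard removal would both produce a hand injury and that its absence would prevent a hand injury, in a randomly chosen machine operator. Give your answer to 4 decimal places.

Let p₁ = 0.259, p₀ = 0.109.
Under exogeneity and monotonicity, PNS = p₁ − p₀.
PNS = 0.259 − 0.109 = 0.15

PNS ≈ 0.1500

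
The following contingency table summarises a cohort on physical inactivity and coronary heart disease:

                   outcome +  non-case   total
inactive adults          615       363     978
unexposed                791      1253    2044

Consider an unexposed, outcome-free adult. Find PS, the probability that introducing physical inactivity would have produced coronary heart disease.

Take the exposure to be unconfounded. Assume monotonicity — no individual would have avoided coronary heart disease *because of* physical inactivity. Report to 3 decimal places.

p₁ = P(outcome | exposed) = 615/978 = 0.62883
p₀ = P(outcome | unexposed) = 791/2044 = 0.38699
Under exogeneity and monotonicity, PS = (p₁ − p₀) / (1 − p₀).
PS = (0.62883 − 0.38699) / (1 − 0.38699) = 0.24185 / 0.61301 ≈ 0.3945

PS ≈ 0.395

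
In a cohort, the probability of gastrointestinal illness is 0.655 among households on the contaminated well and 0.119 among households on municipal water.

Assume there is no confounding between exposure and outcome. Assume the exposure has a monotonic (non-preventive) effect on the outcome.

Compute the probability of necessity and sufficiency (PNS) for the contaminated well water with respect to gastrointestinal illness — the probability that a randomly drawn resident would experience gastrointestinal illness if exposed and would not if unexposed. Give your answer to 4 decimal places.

PNS ≈ 0.5360

Let p₁ = 0.655, p₀ = 0.119.
Under exogeneity and monotonicity, PNS = p₁ − p₀.
PNS = 0.655 − 0.119 = 0.536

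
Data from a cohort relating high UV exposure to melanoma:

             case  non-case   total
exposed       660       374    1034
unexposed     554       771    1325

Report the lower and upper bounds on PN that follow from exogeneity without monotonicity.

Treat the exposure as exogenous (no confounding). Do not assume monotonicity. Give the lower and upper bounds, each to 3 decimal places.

p₁ = P(outcome | exposed) = 660/1034 = 0.6383
p₀ = P(outcome | unexposed) = 554/1325 = 0.41811
Under exogeneity alone the bounds on PN are max{0,(p₁−p₀)/p₁} ≤ PN ≤ min{1,(1−p₀)/p₁}.
  lower = (p₁ − p₀)/p₁ = 0.22018 / 0.6383 ≈ 0.3450
  upper = min{1, (1 − p₀)/p₁} = 0.58189 / 0.6383 ≈ 0.9116

0.345 ≤ PN ≤ 0.912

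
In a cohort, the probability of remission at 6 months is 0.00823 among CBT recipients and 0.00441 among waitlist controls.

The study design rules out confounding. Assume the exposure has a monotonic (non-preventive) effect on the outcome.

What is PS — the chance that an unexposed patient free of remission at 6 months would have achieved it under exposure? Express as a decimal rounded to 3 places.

PS ≈ 0.004

Let p₁ = 0.00823, p₀ = 0.00441.
Under exogeneity and monotonicity, PS = (p₁ − p₀) / (1 − p₀).
PS = (0.00823 − 0.00441) / (1 − 0.00441) = 0.00382 / 0.99559 ≈ 0.0038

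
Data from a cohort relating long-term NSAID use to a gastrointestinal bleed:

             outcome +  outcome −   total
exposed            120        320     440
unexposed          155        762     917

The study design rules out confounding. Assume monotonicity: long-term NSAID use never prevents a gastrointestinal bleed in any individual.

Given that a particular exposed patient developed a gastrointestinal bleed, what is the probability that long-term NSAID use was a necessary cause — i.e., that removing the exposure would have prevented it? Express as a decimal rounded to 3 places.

PN ≈ 0.380

p₁ = P(outcome | exposed) = 120/440 = 0.27273
p₀ = P(outcome | unexposed) = 155/917 = 0.16903
Under exogeneity and monotonicity, PN = (p₁ − p₀) / p₁.
PN = (0.27273 − 0.16903) / 0.27273 = 0.1037 / 0.27273 ≈ 0.3802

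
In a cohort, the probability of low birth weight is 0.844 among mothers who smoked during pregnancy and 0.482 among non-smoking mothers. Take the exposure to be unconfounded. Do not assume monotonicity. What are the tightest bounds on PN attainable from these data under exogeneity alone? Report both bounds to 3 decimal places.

0.429 ≤ PN ≤ 0.614

Let p₁ = 0.844, p₀ = 0.482.
Under exogeneity alone the bounds on PN are max{0,(p₁−p₀)/p₁} ≤ PN ≤ min{1,(1−p₀)/p₁}.
  lower = (p₁ − p₀)/p₁ = 0.362 / 0.844 ≈ 0.4289
  upper = min{1, (1 − p₀)/p₁} = 0.518 / 0.844 ≈ 0.6137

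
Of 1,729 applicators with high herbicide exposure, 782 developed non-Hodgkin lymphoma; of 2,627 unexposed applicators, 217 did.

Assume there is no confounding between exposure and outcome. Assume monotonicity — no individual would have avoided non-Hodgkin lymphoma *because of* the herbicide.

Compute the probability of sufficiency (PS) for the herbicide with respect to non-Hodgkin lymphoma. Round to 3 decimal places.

p₁ = P(outcome | exposed) = 782/1729 = 0.45228
p₀ = P(outcome | unexposed) = 217/2627 = 0.082604
Under exogeneity and monotonicity, PS = (p₁ − p₀) / (1 − p₀).
PS = (0.45228 − 0.082604) / (1 − 0.082604) = 0.36968 / 0.9174 ≈ 0.4030

PS ≈ 0.403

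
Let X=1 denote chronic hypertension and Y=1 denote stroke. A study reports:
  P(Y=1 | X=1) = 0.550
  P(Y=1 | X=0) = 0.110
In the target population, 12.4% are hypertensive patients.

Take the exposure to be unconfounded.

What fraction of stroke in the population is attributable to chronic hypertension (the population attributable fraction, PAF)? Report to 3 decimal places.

PAF ≈ 0.332

Let p₁ = 0.55, p₀ = 0.11.
Overall risk P(Y=1) = π·p₁ + (1−π)·p₀ = 0.124×0.55 + 0.876×0.11 = 0.16456.
Under exogeneity, PAF = [P(Y=1) − p₀] / P(Y=1).
PAF = (0.16456 − 0.11) / 0.16456 ≈ 0.3316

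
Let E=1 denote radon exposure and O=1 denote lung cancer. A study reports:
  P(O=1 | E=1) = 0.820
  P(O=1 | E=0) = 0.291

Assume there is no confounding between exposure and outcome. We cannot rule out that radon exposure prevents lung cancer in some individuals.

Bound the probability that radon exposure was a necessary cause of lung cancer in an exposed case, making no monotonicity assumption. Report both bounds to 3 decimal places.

0.645 ≤ PN ≤ 0.865

Let p₁ = 0.82, p₀ = 0.291.
Under exogeneity alone the bounds on PN are max{0,(p₁−p₀)/p₁} ≤ PN ≤ min{1,(1−p₀)/p₁}.
  lower = (p₁ − p₀)/p₁ = 0.529 / 0.82 ≈ 0.6451
  upper = min{1, (1 − p₀)/p₁} = 0.709 / 0.82 ≈ 0.8646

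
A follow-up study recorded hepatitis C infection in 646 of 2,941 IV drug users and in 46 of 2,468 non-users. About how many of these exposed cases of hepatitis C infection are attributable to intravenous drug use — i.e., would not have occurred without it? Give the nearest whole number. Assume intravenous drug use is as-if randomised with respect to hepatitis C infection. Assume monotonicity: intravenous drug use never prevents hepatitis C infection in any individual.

p₁ = P(outcome | exposed) = 646/2941 = 0.21965
p₀ = P(outcome | unexposed) = 46/2468 = 0.018639
PN = (p₁ − p₀)/p₁ = (0.21965 − 0.018639) / 0.21965 ≈ 0.91515.
Attributable cases ≈ PN × (exposed cases) = 0.91515 × 646 ≈ 591.18.

about 591 cases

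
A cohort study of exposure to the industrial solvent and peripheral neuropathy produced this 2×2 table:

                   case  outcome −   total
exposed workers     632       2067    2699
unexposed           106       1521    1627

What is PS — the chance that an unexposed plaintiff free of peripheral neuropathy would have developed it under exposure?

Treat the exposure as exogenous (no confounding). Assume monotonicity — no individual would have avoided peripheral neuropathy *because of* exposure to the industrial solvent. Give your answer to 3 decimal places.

p₁ = P(outcome | exposed) = 632/2699 = 0.23416
p₀ = P(outcome | unexposed) = 106/1627 = 0.065151
Under exogeneity and monotonicity, PS = (p₁ − p₀)/(1 − p₀).
PS = (0.23416 − 0.065151) / 0.93485 ≈ 0.1808

PS ≈ 0.181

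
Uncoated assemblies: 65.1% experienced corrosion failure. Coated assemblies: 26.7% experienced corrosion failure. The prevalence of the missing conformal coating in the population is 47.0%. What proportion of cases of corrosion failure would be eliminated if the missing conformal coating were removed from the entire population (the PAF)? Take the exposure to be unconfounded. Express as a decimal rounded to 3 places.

p₁ = 0.651, p₀ = 0.267.
Overall risk P(Y=1) = π·p₁ + (1−π)·p₀ = 0.47×0.651 + 0.53×0.267 = 0.44748.
Under exogeneity, PAF = [P(Y=1) − p₀] / P(Y=1).
PAF = (0.44748 − 0.267) / 0.44748 ≈ 0.4033

PAF ≈ 0.403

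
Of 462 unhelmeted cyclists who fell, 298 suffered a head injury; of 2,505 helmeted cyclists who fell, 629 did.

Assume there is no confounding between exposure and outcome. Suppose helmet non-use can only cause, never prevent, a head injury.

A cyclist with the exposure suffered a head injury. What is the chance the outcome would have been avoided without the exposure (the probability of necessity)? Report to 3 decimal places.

PN ≈ 0.611

p₁ = P(outcome | exposed) = 298/462 = 0.64502
p₀ = P(outcome | unexposed) = 629/2505 = 0.2511
Under exogeneity and monotonicity, PN = (p₁ − p₀) / p₁.
PN = (0.64502 − 0.2511) / 0.64502 = 0.39392 / 0.64502 ≈ 0.6107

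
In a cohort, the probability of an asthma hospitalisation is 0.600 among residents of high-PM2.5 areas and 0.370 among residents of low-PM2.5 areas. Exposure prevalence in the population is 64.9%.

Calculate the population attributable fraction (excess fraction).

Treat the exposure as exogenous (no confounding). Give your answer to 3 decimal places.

Let p₁ = 0.6, p₀ = 0.37.
Overall risk P(Y=1) = π·p₁ + (1−π)·p₀ = 0.649×0.6 + 0.351×0.37 = 0.51927.
Under exogeneity, PAF = [P(Y=1) − p₀] / P(Y=1).
PAF = (0.51927 − 0.37) / 0.51927 ≈ 0.2875

PAF ≈ 0.287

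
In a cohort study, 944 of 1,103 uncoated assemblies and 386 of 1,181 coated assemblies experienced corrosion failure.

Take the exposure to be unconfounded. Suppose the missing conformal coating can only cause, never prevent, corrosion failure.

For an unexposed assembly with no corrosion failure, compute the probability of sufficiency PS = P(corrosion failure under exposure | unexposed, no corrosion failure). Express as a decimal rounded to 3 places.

PS ≈ 0.786

p₁ = P(outcome | exposed) = 944/1103 = 0.85585
p₀ = P(outcome | unexposed) = 386/1181 = 0.32684
Under exogeneity and monotonicity, PS = (p₁ − p₀) / (1 − p₀).
PS = (0.85585 − 0.32684) / (1 − 0.32684) = 0.52901 / 0.67316 ≈ 0.7859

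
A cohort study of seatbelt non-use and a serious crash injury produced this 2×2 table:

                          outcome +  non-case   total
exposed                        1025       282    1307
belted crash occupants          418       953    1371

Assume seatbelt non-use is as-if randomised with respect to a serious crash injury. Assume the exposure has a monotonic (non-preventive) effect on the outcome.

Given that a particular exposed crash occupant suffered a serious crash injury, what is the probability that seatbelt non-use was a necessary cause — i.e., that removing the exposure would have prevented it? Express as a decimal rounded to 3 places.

PN ≈ 0.611

p₁ = P(outcome | exposed) = 1025/1307 = 0.78424
p₀ = P(outcome | unexposed) = 418/1371 = 0.30489
Under exogeneity and monotonicity, PN = (p₁ − p₀)/p₁.
PN = (0.78424 − 0.30489) / 0.78424 ≈ 0.6112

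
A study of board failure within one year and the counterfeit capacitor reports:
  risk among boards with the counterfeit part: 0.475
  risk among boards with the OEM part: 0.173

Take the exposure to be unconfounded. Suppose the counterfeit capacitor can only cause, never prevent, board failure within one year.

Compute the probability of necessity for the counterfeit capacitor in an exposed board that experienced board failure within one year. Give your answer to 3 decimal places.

PN ≈ 0.636

Let p₁ = 0.475, p₀ = 0.173.
Under exogeneity and monotonicity, PN = (p₁ − p₀) / p₁.
PN = (0.475 − 0.173) / 0.475 = 0.302 / 0.475 ≈ 0.6358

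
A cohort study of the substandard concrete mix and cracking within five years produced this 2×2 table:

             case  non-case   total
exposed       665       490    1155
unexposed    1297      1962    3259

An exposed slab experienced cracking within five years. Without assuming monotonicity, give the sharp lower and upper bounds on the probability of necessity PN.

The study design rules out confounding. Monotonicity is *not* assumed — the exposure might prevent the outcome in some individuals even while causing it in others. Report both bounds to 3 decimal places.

0.309 ≤ PN ≤ 1.000

p₁ = P(outcome | exposed) = 665/1155 = 0.57576
p₀ = P(outcome | unexposed) = 1297/3259 = 0.39797
Under exogeneity alone the bounds on PN are max{0,(p₁−p₀)/p₁} ≤ PN ≤ min{1,(1−p₀)/p₁}.
  lower = (p₁ − p₀)/p₁ = 0.17778 / 0.57576 ≈ 0.3088
  upper = min{1, (1 − p₀)/p₁} = 0.60203 / 0.57576 ≈ 1.0456 → capped at 1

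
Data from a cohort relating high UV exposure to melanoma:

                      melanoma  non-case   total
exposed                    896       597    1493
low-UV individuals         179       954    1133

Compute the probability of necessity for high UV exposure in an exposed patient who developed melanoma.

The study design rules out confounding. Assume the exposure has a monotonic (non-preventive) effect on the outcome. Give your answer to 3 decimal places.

PN ≈ 0.737

p₁ = P(outcome | exposed) = 896/1493 = 0.60013
p₀ = P(outcome | unexposed) = 179/1133 = 0.15799
Under exogeneity and monotonicity, PN = (p₁ − p₀) / p₁.
PN = (0.60013 − 0.15799) / 0.60013 = 0.44215 / 0.60013 ≈ 0.7367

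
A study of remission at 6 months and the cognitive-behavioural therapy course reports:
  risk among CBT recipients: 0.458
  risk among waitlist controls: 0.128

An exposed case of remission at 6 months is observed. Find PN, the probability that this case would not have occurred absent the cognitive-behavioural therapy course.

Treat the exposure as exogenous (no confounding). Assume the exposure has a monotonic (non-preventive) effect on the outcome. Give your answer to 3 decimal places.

Let p₁ = 0.458, p₀ = 0.128.
Under exogeneity and monotonicity, PN = (p₁ − p₀) / p₁.
PN = (0.458 − 0.128) / 0.458 = 0.33 / 0.458 ≈ 0.7205

PN ≈ 0.721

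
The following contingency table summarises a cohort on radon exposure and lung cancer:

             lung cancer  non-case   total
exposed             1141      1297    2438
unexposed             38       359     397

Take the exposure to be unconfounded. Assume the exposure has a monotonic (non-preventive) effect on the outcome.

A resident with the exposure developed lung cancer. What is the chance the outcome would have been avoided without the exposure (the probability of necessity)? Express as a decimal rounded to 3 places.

PN ≈ 0.795

p₁ = P(outcome | exposed) = 1141/2438 = 0.46801
p₀ = P(outcome | unexposed) = 38/397 = 0.095718
Under exogeneity and monotonicity, PN = (p₁ − p₀)/p₁.
PN = (0.46801 − 0.095718) / 0.46801 ≈ 0.7955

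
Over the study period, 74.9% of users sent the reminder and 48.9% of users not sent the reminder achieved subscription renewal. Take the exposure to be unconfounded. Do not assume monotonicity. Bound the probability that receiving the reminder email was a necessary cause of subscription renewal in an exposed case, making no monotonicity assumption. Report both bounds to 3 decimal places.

0.347 ≤ PN ≤ 0.682

p₁ = 0.749, p₀ = 0.489.
Under exogeneity alone the bounds on PN are max{0,(p₁−p₀)/p₁} ≤ PN ≤ min{1,(1−p₀)/p₁}.
  lower = (p₁ − p₀)/p₁ = 0.26 / 0.749 ≈ 0.3471
  upper = min{1, (1 − p₀)/p₁} = 0.511 / 0.749 ≈ 0.6822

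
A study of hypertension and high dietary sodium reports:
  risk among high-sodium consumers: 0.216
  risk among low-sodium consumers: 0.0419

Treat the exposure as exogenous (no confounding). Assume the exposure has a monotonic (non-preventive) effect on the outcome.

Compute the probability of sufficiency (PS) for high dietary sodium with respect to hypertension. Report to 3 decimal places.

PS ≈ 0.182

Let p₁ = 0.216, p₀ = 0.0419.
Under exogeneity and monotonicity, PS = (p₁ − p₀) / (1 − p₀).
PS = (0.216 − 0.0419) / (1 − 0.0419) = 0.1741 / 0.9581 ≈ 0.1817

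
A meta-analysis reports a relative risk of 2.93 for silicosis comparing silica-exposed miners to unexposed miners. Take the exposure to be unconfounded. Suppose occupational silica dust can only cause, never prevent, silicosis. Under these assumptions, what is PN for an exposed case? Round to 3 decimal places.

Under exogeneity and monotonicity, PN = (RR − 1) / RR = 1 − 1/RR.
PN = (2.93 − 1) / 2.93 = 1.93 / 2.93 ≈ 0.6587

PN ≈ 0.659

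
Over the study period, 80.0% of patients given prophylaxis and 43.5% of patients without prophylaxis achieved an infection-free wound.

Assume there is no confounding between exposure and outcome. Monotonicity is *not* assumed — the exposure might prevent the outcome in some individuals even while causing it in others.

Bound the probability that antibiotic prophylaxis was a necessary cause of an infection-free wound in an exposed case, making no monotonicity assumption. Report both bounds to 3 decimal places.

p₁ = 0.8, p₀ = 0.435.
Under exogeneity alone the bounds on PN are max{0,(p₁−p₀)/p₁} ≤ PN ≤ min{1,(1−p₀)/p₁}.
  lower = (p₁ − p₀)/p₁ = 0.365 / 0.8 ≈ 0.4563
  upper = min{1, (1 − p₀)/p₁} = 0.565 / 0.8 ≈ 0.7062

0.456 ≤ PN ≤ 0.706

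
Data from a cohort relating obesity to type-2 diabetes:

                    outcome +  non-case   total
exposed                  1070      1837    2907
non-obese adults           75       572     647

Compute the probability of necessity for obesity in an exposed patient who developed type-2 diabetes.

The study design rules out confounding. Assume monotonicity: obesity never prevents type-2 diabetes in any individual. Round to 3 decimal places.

p₁ = P(outcome | exposed) = 1070/2907 = 0.36808
p₀ = P(outcome | unexposed) = 75/647 = 0.11592
Under exogeneity and monotonicity, PN = (p₁ − p₀)/p₁.
PN = (0.36808 − 0.11592) / 0.36808 ≈ 0.6851

PN ≈ 0.685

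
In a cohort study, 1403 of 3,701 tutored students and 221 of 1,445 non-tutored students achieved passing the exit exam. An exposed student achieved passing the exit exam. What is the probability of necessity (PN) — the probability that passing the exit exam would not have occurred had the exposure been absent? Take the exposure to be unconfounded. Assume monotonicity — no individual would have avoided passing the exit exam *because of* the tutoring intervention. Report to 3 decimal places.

p₁ = P(outcome | exposed) = 1403/3701 = 0.37909
p₀ = P(outcome | unexposed) = 221/1445 = 0.15294
Under exogeneity and monotonicity, PN = (p₁ − p₀) / p₁.
PN = (0.37909 − 0.15294) / 0.37909 = 0.22615 / 0.37909 ≈ 0.5966

PN ≈ 0.597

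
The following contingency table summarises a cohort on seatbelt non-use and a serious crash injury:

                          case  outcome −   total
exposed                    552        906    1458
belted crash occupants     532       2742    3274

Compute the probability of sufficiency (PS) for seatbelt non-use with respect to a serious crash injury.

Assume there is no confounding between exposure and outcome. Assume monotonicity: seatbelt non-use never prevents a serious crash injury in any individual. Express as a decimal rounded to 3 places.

PS ≈ 0.258

p₁ = P(outcome | exposed) = 552/1458 = 0.3786
p₀ = P(outcome | unexposed) = 532/3274 = 0.16249
Under exogeneity and monotonicity, PS = (p₁ − p₀) / (1 − p₀).
PS = (0.3786 − 0.16249) / (1 − 0.16249) = 0.21611 / 0.83751 ≈ 0.2580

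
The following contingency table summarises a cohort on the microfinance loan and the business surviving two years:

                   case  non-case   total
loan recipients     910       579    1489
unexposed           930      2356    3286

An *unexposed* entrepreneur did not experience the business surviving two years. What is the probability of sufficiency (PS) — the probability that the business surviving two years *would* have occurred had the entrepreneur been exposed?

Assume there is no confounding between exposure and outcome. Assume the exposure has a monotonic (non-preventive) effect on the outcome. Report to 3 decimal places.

PS ≈ 0.458

p₁ = P(outcome | exposed) = 910/1489 = 0.61115
p₀ = P(outcome | unexposed) = 930/3286 = 0.28302
Under exogeneity and monotonicity, PS = (p₁ − p₀)/(1 − p₀).
PS = (0.61115 − 0.28302) / 0.71698 ≈ 0.4577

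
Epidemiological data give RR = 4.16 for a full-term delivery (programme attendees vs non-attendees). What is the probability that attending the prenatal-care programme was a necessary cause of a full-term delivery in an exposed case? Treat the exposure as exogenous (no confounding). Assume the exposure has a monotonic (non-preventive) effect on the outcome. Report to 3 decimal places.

Under exogeneity and monotonicity, PN = (RR − 1) / RR = 1 − 1/RR.
PN = (4.16 − 1) / 4.16 = 3.16 / 4.16 ≈ 0.7596

PN ≈ 0.760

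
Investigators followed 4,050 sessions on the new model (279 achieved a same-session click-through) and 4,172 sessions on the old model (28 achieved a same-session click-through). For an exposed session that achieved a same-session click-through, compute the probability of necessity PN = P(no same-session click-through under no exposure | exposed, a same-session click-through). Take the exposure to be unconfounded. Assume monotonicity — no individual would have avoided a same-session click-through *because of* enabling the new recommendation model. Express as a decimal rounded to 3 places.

p₁ = P(outcome | exposed) = 279/4050 = 0.068889
p₀ = P(outcome | unexposed) = 28/4172 = 0.0067114
Under exogeneity and monotonicity, PN = (p₁ − p₀) / p₁.
PN = (0.068889 − 0.0067114) / 0.068889 = 0.062177 / 0.068889 ≈ 0.9026

PN ≈ 0.903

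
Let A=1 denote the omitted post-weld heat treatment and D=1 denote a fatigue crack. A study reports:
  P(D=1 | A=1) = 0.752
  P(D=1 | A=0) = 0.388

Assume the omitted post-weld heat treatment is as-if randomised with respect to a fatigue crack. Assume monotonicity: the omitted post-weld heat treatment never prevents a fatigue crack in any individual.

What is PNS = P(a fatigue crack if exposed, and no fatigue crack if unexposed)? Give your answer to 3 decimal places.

Let p₁ = 0.752, p₀ = 0.388.
Under exogeneity and monotonicity, PNS = p₁ − p₀.
PNS = 0.752 − 0.388 = 0.364

PNS ≈ 0.364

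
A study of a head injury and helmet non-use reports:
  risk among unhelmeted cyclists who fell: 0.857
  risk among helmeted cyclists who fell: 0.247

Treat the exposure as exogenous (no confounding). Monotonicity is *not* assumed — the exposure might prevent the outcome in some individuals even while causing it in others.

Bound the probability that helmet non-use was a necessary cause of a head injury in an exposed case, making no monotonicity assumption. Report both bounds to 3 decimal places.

Let p₁ = 0.857, p₀ = 0.247.
Under exogeneity alone the bounds on PN are max{0,(p₁−p₀)/p₁} ≤ PN ≤ min{1,(1−p₀)/p₁}.
  lower = (p₁ − p₀)/p₁ = 0.61 / 0.857 ≈ 0.7118
  upper = min{1, (1 − p₀)/p₁} = 0.753 / 0.857 ≈ 0.8786

0.712 ≤ PN ≤ 0.879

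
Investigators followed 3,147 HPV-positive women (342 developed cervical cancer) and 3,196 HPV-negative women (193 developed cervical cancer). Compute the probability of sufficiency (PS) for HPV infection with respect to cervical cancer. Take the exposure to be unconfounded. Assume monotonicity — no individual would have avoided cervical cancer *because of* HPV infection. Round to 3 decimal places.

p₁ = P(outcome | exposed) = 342/3147 = 0.10867
p₀ = P(outcome | unexposed) = 193/3196 = 0.060388
Under exogeneity and monotonicity, PS = (p₁ − p₀) / (1 − p₀).
PS = (0.10867 − 0.060388) / (1 − 0.060388) = 0.048287 / 0.93961 ≈ 0.0514

PS ≈ 0.051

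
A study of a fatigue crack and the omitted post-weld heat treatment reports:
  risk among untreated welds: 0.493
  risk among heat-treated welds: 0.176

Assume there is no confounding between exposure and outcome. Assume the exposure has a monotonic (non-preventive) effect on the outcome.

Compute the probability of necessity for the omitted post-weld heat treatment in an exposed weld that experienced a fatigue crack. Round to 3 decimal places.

Let p₁ = 0.493, p₀ = 0.176.
Under exogeneity and monotonicity, PN = (p₁ − p₀) / p₁.
PN = (0.493 − 0.176) / 0.493 = 0.317 / 0.493 ≈ 0.6430

PN ≈ 0.643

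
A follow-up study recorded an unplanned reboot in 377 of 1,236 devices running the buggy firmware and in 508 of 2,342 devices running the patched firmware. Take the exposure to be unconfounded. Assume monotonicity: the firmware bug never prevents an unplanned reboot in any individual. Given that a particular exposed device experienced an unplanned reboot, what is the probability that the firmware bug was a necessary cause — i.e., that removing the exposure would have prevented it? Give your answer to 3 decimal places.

p₁ = P(outcome | exposed) = 377/1236 = 0.30502
p₀ = P(outcome | unexposed) = 508/2342 = 0.21691
Under exogeneity and monotonicity, PN = (p₁ − p₀) / p₁.
PN = (0.30502 − 0.21691) / 0.30502 = 0.088108 / 0.30502 ≈ 0.2889

PN ≈ 0.289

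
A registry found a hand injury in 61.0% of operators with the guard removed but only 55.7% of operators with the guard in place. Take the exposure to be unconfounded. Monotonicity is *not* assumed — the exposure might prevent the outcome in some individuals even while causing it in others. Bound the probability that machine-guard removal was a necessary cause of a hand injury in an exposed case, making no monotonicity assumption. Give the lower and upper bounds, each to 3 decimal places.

p₁ = 0.61, p₀ = 0.557.
Under exogeneity alone the bounds on PN are max{0,(p₁−p₀)/p₁} ≤ PN ≤ min{1,(1−p₀)/p₁}.
  lower = (p₁ − p₀)/p₁ = 0.053 / 0.61 ≈ 0.0869
  upper = min{1, (1 − p₀)/p₁} = 0.443 / 0.61 ≈ 0.7262

0.087 ≤ PN ≤ 0.726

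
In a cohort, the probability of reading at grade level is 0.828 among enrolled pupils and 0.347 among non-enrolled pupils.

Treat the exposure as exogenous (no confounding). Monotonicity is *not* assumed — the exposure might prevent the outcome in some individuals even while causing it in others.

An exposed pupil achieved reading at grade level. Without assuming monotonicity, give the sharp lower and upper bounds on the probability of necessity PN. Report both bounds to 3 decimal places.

Let p₁ = 0.828, p₀ = 0.347.
Under exogeneity alone the bounds on PN are max{0,(p₁−p₀)/p₁} ≤ PN ≤ min{1,(1−p₀)/p₁}.
  lower = (p₁ − p₀)/p₁ = 0.481 / 0.828 ≈ 0.5809
  upper = min{1, (1 − p₀)/p₁} = 0.653 / 0.828 ≈ 0.7886

0.581 ≤ PN ≤ 0.789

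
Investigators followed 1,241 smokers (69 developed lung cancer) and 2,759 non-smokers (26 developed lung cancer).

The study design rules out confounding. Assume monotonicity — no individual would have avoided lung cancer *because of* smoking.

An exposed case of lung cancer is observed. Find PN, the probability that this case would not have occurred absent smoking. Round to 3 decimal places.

p₁ = P(outcome | exposed) = 69/1241 = 0.0556
p₀ = P(outcome | unexposed) = 26/2759 = 0.0094237
Under exogeneity and monotonicity, PN = (p₁ − p₀) / p₁.
PN = (0.0556 − 0.0094237) / 0.0556 = 0.046177 / 0.0556 ≈ 0.8305

PN ≈ 0.831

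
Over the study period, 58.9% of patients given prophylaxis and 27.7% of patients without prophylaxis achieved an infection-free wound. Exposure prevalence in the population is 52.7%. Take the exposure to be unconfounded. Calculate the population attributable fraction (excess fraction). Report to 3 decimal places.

p₁ = 0.589, p₀ = 0.277.
Overall risk P(Y=1) = π·p₁ + (1−π)·p₀ = 0.527×0.589 + 0.473×0.277 = 0.44142.
Under exogeneity, PAF = [P(Y=1) − p₀] / P(Y=1).
PAF = (0.44142 − 0.277) / 0.44142 ≈ 0.3725

PAF ≈ 0.372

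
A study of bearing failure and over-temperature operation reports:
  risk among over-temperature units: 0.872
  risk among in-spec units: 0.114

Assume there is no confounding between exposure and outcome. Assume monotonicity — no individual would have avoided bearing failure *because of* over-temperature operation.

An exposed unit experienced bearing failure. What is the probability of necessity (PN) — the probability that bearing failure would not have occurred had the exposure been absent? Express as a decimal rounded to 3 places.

Let p₁ = 0.872, p₀ = 0.114.
Under exogeneity and monotonicity, PN = (p₁ − p₀) / p₁.
PN = (0.872 − 0.114) / 0.872 = 0.758 / 0.872 ≈ 0.8693

PN ≈ 0.869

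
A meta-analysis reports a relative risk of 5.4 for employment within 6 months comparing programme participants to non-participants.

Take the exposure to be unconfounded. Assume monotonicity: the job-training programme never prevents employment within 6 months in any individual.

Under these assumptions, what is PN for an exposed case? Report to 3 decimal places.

PN ≈ 0.815

Under exogeneity and monotonicity, PN = (RR − 1) / RR = 1 − 1/RR.
PN = (5.4 − 1) / 5.4 = 4.4 / 5.4 ≈ 0.8148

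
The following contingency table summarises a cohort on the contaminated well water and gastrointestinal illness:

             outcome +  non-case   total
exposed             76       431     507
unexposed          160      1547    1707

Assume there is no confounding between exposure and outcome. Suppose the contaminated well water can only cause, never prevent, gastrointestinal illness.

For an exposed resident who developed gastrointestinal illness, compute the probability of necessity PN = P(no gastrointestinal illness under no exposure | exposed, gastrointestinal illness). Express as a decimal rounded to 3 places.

p₁ = P(outcome | exposed) = 76/507 = 0.1499
p₀ = P(outcome | unexposed) = 160/1707 = 0.093732
Under exogeneity and monotonicity, PN = (p₁ − p₀)/p₁.
PN = (0.1499 − 0.093732) / 0.1499 ≈ 0.3747

PN ≈ 0.375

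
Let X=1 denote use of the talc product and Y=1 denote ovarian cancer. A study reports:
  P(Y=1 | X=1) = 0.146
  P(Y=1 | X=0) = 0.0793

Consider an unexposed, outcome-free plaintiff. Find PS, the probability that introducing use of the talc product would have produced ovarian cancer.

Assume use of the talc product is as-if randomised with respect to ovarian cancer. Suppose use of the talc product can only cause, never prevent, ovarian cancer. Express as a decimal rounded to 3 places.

Let p₁ = 0.146, p₀ = 0.0793.
Under exogeneity and monotonicity, PS = (p₁ − p₀) / (1 − p₀).
PS = (0.146 − 0.0793) / (1 − 0.0793) = 0.0667 / 0.9207 ≈ 0.0724

PS ≈ 0.072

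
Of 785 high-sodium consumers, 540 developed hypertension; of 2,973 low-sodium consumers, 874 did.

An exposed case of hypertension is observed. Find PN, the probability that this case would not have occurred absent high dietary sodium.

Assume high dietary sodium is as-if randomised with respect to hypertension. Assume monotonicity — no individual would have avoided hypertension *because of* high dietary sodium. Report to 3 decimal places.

PN ≈ 0.573

p₁ = P(outcome | exposed) = 540/785 = 0.6879
p₀ = P(outcome | unexposed) = 874/2973 = 0.29398
Under exogeneity and monotonicity, PN = (p₁ − p₀) / p₁.
PN = (0.6879 − 0.29398) / 0.6879 = 0.39392 / 0.6879 ≈ 0.5726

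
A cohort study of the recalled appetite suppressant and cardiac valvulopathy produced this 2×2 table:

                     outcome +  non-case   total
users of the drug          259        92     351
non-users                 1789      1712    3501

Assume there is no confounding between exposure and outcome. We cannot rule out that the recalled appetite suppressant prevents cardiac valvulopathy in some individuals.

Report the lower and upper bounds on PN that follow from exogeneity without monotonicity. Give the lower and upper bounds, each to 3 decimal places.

p₁ = P(outcome | exposed) = 259/351 = 0.73789
p₀ = P(outcome | unexposed) = 1789/3501 = 0.511
Under exogeneity alone the bounds on PN are max{0,(p₁−p₀)/p₁} ≤ PN ≤ min{1,(1−p₀)/p₁}.
  lower = (p₁ − p₀)/p₁ = 0.22689 / 0.73789 ≈ 0.3075
  upper = min{1, (1 − p₀)/p₁} = 0.489 / 0.73789 ≈ 0.6627

0.307 ≤ PN ≤ 0.663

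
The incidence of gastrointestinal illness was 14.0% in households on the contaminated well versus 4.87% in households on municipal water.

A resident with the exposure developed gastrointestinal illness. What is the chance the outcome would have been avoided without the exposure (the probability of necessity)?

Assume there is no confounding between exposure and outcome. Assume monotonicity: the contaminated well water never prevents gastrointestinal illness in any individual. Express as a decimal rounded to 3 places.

PN ≈ 0.652

p₁ = 0.14, p₀ = 0.0487.
Under exogeneity and monotonicity, PN = (p₁ − p₀) / p₁.
PN = (0.14 − 0.0487) / 0.14 = 0.0913 / 0.14 ≈ 0.6521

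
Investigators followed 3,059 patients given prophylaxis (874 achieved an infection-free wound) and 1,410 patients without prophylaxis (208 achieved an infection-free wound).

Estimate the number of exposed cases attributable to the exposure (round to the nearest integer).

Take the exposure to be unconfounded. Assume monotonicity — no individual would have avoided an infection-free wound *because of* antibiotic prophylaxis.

p₁ = P(outcome | exposed) = 874/3059 = 0.28571
p₀ = P(outcome | unexposed) = 208/1410 = 0.14752
PN = (p₁ − p₀)/p₁ = (0.28571 − 0.14752) / 0.28571 ≈ 0.48369.
Attributable cases ≈ PN × (exposed cases) = 0.48369 × 874 ≈ 422.74.

about 423 cases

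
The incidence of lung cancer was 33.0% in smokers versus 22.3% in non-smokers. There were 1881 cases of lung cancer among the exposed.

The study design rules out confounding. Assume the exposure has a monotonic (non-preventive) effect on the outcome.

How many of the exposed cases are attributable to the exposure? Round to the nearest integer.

p₁ = 0.33, p₀ = 0.223.
PN = (p₁ − p₀)/p₁ = (0.33 − 0.223) / 0.33 ≈ 0.32424.
Attributable cases ≈ PN × (exposed cases) = 0.32424 × 1881 ≈ 609.90.

about 610 cases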